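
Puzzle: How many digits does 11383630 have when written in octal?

8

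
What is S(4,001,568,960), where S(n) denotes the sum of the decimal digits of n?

4+0+0+1+5+6+8+9+6+0 = 39

39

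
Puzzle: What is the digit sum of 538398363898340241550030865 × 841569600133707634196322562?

538398363898340241550030865 × 841569600133707634196322562 = 453099695818568609237180691447477583354924320595876130
Sum of its 54 digits: 263.

263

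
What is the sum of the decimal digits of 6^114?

414

6^114 = 51196767818932398352996442938060122617228848590636949323603892304516667363736020735492096
Sum of its 89 digits: 414.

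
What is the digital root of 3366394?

3+3+6+6+3+9+4 = 34
3+4 = 7

7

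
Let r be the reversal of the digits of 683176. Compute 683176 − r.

Reverse of 683176 is 671386.
683176 − 671386 = 11790

11790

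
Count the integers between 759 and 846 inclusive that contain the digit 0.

18

The integers in [759, 846] that contain the digit 0: 760, 770, 780, 790, 800, 801, …, 830, 840.
18 qualify.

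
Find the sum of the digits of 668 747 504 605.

6+6+8+7+4+7+5+0+4+6+0+5 = 58

58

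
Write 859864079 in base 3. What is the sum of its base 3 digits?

859864079 in base 3 is 2012220222121202202.
Digit sum: 2+0+1+2+2+2+0+2+2+2+1+2+1+2+0+2+2+0+2 = 27.

27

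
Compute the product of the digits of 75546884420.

7×5×5×4×6×8×8×4×4×2×0 = 0

0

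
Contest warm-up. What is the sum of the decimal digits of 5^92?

286

5^92 = 20194839173657902218540251271239327479634084738790988922119140625
Sum of its 65 digits: 286.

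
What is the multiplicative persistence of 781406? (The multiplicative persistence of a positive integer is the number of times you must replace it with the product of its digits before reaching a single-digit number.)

781406 → 0 (1 step)

1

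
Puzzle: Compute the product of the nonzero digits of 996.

486

9×9×6 = 486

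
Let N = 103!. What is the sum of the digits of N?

621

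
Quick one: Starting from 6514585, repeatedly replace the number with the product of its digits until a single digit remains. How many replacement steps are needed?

2

6514585 → 24000 → 0 (2 steps)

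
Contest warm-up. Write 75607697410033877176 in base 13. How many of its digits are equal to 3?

3

75607697410033877176 in base 13 is 898173349A5184532A.
The digit 3 appears 3 times.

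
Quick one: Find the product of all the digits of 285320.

0

2×8×5×3×2×0 = 0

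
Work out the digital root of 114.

1+1+4 = 6

6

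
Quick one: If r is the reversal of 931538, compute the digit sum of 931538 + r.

40

Reversal of 931538 is 835139; 931538 + 835139 = 1766677.
Digit sum of 1766677: 1+7+6+6+6+7+7 = 40.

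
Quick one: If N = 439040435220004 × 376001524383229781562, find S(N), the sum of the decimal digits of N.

439040435220004 × 376001524383229781562 = 165079872908598149372343544332766248
Sum of its 36 digits: 174.

174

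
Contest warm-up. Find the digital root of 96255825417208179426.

9+6+2+5+5+8+2+5+4+1+7+2+0+8+1+7+9+4+2+6 = 93
9+3 = 12
1+2 = 3
(Equivalently, 96255825417208179426 mod 9 = 3.)

3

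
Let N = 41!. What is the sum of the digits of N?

41! = 33452526613163807108170062053440751665152000000000
Sum of its 50 digits: 144.

144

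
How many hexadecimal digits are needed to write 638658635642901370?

638658635642901370 in base 16 is 8DCF8A5363B137A, which has 15 digits.

15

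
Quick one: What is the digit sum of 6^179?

6^179 = 19456907699213179771342230465222646938878355285972080287296612733139476155047162430823185675604728062157481124734005083355877625101912375296
Sum of its 140 digits: 612.

612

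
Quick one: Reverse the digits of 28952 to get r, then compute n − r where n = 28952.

Reverse of 28952 is 25982.
28952 − 25982 = 2970

2970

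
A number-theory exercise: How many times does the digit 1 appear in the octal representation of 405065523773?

405065523773 in base 8 is 5711762261075.
The digit 1 appears 3 times.

3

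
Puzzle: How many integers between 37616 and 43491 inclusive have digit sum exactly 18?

335

The integers in [37616, 43491] that have digit sum exactly 18: 37620, 37701, 37710, 37800, 38007, 38016, …, 43461, 43470.
335 qualify.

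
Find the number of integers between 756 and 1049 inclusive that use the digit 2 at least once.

The integers in [756, 1049] that use the digit 2 at least once: 762, 772, 782, 792, 802, 812, …, 1032, 1042.
56 qualify.

56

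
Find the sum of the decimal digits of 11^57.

11^57 = 228761562390246506066453264733492693192365450838991802120171
Sum of its 60 digits: 251.

251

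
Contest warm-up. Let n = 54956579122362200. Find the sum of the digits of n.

68

5+4+9+5+6+5+7+9+1+2+2+3+6+2+2+0+0 = 68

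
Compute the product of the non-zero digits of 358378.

20160

3×5×8×3×7×8 = 20160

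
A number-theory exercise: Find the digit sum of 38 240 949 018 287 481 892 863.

3+8+2+4+0+9+4+9+0+1+8+2+8+7+4+8+1+8+9+2+8+6+3 = 114

114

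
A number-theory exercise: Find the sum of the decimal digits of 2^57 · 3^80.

234

2^57 · 3^80 = 21301497250320560280255374585323071268592568993759363072
Sum of its 56 digits: 234.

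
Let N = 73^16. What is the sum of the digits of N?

136

73^16 = 650377879817809571042122834561
Sum of its 30 digits: 136.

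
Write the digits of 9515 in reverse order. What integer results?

5159

Reversing 9515 gives 5159.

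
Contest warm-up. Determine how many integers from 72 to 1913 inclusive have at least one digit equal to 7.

515

The integers in [72, 1913] that have at least one digit equal to 7: 72, 73, 74, 75, 76, 77, …, 1897, 1907.
515 qualify.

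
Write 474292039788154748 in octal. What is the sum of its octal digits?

76

474292039788154748 in base 8 is 32250141434727447574.
Digit sum: 3+2+2+5+0+1+4+1+4+3+4+7+2+7+4+4+7+5+7+4 = 76.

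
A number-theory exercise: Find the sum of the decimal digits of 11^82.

11^82 = 24785642596484137367310393918366845247634028377292875541962916350799472426091085092921
Sum of its 86 digits: 403.

403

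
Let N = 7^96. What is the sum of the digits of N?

7^96 = 1347137238494276547832006567721872890819326613454654477690085519113574118965817601
Sum of its 82 digits: 370.

370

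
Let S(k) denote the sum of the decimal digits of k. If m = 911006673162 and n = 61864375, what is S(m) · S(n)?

1680

S(911006673162) = 9+1+1+0+0+6+6+7+3+1+6+2 = 42.
S(61864375) = 6+1+8+6+4+3+7+5 = 40.
42 · 40 = 1680.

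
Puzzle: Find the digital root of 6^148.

9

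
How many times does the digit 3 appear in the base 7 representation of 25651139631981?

25651139631981 in base 7 is 5255143103234043.
The digit 3 appears 4 times.

4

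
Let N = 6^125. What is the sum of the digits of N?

6^125 = 18574036641424215185486358276400202836529641146952834379424683438219702422494709483991487140069376
Sum of its 98 digits: 432.

432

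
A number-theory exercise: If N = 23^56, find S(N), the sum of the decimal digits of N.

23^56 = 18061708005752857061620870906539210750802836284237842525970767008798325863361
Sum of its 77 digits: 331.

331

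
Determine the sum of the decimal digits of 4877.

26

4+8+7+7 = 26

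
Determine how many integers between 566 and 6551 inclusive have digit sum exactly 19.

The integers in [566, 6551] that have digit sum exactly 19: 568, 577, 586, 595, 649, 658, …, 6535, 6544.
414 qualify.

414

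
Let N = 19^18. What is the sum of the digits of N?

82

19^18 = 104127350297911241532841
Sum of its 24 digits: 82.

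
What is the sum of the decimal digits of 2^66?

2^66 = 73786976294838206464
Sum of its 20 digits: 109.

109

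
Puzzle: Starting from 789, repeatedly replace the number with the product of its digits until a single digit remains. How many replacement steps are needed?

2

789 → 504 → 0 (2 steps)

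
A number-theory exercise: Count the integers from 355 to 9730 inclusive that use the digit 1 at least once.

The integers in [355, 9730] that use the digit 1 at least once: 361, 371, 381, 391, 401, 410, …, 9719, 9721.
3241 qualify.

3241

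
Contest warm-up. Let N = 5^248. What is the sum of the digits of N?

5^248 = 221085915010417782409890607687690229020569609329568803456606808836315950160958132684070592088890578599950010725021431388083074533038897835357516896692686714231967926025390625
Sum of its 174 digits: 790.

790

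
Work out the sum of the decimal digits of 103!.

103! = 99029007164861804075467152545817733490901658221144924830052805546998766658416222832141441073883538492653516385977292093222882134415149891584000000000000000000000000
Sum of its 164 digits: 621.

621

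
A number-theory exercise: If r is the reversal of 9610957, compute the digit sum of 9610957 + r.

20

Reversal of 9610957 is 7590169; 9610957 + 7590169 = 17201126.
Digit sum of 17201126: 1+7+2+0+1+1+2+6 = 20.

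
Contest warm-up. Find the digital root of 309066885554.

3+0+9+0+6+6+8+8+5+5+5+4 = 59
5+9 = 14
1+4 = 5

5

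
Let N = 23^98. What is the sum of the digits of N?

23^98 = 28140248594259053674464190144725433330788505961817332110731546709305166878146184030533818796365494904033037036256044065897013653175569
Sum of its 134 digits: 565.

565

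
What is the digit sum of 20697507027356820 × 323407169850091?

20697507027356820 × 323407169850091 = 6693722170669839155435366470620
Sum of its 31 digits: 141.

141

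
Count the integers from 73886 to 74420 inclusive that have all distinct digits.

The integers in [73886, 74420] that have all distinct digits: 73890, 73891, 73892, 73894, 73895, 73896, …, 74396, 74398.
216 qualify.

216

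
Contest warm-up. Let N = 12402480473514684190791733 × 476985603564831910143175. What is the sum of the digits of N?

12402480473514684190791733 × 476985603564831910143175 = 5915804634360443904468090438747162871616636372275
Sum of its 49 digits: 217.

217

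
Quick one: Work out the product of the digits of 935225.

9×3×5×2×2×5 = 2700

2700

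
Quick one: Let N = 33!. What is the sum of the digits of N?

144

33! = 8683317618811886495518194401280000000
Sum of its 37 digits: 144.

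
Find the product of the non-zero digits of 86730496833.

8×6×7×3×4×9×6×8×3×3 = 15676416

15676416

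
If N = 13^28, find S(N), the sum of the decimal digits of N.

121

13^28 = 15502932802662396215269535105521
Sum of its 32 digits: 121.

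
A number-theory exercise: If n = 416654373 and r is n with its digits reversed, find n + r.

790110987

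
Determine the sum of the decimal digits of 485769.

4+8+5+7+6+9 = 39

39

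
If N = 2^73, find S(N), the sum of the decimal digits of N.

2^73 = 9444732965739290427392
Sum of its 22 digits: 110.

110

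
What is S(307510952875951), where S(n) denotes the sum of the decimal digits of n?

3+0+7+5+1+0+9+5+2+8+7+5+9+5+1 = 67

67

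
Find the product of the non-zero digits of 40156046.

4×1×5×6×4×6 = 2880

2880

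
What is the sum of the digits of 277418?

29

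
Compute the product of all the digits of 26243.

288

2×6×2×4×3 = 288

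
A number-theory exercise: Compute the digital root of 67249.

6+7+2+4+9 = 28
2+8 = 10
1+0 = 1
(Equivalently, 67249 mod 9 = 1.)

1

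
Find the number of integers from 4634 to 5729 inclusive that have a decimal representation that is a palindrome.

11

The integers in [4634, 5729] that have a decimal representation that is a palindrome: 4664, 4774, 4884, 4994, 5005, 5115, …, 5555, 5665.
11 qualify.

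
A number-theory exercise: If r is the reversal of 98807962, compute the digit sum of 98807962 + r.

Reversal of 98807962 is 26970889; 98807962 + 26970889 = 125778851.
Digit sum of 125778851: 1+2+5+7+7+8+8+5+1 = 44.

44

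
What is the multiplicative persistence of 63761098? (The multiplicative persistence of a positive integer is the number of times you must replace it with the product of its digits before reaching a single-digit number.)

1

63761098 → 0 (1 step)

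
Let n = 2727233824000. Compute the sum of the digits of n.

40

2+7+2+7+2+3+3+8+2+4+0+0+0 = 40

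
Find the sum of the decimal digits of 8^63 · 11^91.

8^63 · 11^91 = 45856777253349531296947335708715679042943555730973843462257810148241765030225860304416682744341375158454287774917635933981530531575663668603142151340032
Sum of its 152 digits: 664.

664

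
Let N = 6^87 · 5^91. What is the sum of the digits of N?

198

6^87 · 5^91 = 202036193705734083932671237950850169908366875000000000000000000000000000000000000000000000000000000000000000000000000000000000000000
Sum of its 132 digits: 198.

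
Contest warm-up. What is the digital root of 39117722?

3+9+1+1+7+7+2+2 = 32
3+2 = 5
(Equivalently, 39117722 mod 9 = 5.)

5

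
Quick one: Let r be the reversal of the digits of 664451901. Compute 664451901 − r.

555297435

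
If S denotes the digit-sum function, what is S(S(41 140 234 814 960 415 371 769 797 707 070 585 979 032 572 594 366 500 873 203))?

First digit sum: 257.
2+5+7 = 14.

14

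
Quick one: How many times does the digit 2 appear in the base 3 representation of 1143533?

1143533 in base 3 is 2011002122002.
The digit 2 appears 5 times.

5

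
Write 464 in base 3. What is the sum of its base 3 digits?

464 in base 3 is 122012.
Digit sum: 1+2+2+0+1+2 = 8.

8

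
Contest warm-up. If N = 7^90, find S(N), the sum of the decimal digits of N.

298

7^90 = 11450477594321044359340126713545146077054004823284978858214566372120240027249
Sum of its 77 digits: 298.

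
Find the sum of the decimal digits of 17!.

17! = 355687428096000
Sum of its 15 digits: 63.

63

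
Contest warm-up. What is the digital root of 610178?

5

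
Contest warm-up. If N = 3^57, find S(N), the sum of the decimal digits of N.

3^57 = 1570042899082081611640534563
Sum of its 28 digits: 108.

108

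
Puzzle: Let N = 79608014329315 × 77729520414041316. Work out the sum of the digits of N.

79608014329315 × 77729520414041316 = 6187892774931783895856439978540
Sum of its 31 digits: 180.

180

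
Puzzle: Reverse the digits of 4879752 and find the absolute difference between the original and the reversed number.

2299968

Reverse of 4879752 is 2579784.
|4879752 − 2579784| = 2299968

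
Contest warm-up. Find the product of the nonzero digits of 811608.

384

8×1×1×6×8 = 384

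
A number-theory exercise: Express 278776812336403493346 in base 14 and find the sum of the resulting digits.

143

278776812336403493346 in base 14 is 91DDC67DC52B8216CA.
Digit sum: 9+1+13+13+12+6+7+13+12+5+2+11+8+2+1+6+12+10 = 143.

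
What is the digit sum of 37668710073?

3+7+6+6+8+7+1+0+0+7+3 = 48

48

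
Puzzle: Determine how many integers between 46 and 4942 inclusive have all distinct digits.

The integers in [46, 4942] that have all distinct digits: 46, 47, 48, 49, 50, 51, …, 4937, 4938.
2685 qualify.

2685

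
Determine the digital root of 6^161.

The digital root of n equals n mod 9 (or 9 when 9 | n), so we need 6^161 mod 9.
6^161 ≡ 0 (mod 9), so the digital root is 9.

9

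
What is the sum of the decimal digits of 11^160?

11^160 = 41959434391137827383599616413062734234385253952307713759192486076840633894747383171680769040812663479969046479448282296393018400636585431393468057723398066173377993601
Sum of its 167 digits: 781.

781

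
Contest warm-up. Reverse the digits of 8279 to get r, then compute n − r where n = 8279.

-1449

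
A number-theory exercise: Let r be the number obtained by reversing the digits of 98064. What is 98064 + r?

Reverse of 98064 is 46089.
98064 + 46089 = 144153

144153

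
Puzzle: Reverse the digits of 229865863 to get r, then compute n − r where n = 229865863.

-138703059

Reverse of 229865863 is 368568922.
229865863 − 368568922 = -138703059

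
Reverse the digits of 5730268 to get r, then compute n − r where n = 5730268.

-2890107

Reverse of 5730268 is 8620375.
5730268 − 8620375 = -2890107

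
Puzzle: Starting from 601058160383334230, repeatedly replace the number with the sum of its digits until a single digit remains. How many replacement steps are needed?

3

601058160383334230 → 56 → 11 → 2 (3 steps)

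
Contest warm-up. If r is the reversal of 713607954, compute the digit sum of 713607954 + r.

Reversal of 713607954 is 459706317; 713607954 + 459706317 = 1173314271.
Digit sum of 1173314271: 1+1+7+3+3+1+4+2+7+1 = 30.

30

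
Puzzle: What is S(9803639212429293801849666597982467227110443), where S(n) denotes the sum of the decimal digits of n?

9+8+0+3+6+3+9+2+1+2+4+2+9+2+9+3+8+0+1+8+4+9+6+6+6+5+9+7+9+8+2+4+6+7+2+2+7+1+1+0+4+4+3 = 201

201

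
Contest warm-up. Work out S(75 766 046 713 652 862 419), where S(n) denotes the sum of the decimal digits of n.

95

7+5+7+6+6+0+4+6+7+1+3+6+5+2+8+6+2+4+1+9 = 95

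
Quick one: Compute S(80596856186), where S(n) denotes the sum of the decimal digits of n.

62

8+0+5+9+6+8+5+6+1+8+6 = 62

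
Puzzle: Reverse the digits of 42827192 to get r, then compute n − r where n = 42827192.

13654368

Reverse of 42827192 is 29172824.
42827192 − 29172824 = 13654368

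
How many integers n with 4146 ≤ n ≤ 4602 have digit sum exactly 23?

15

The integers in [4146, 4602] that have digit sum exactly 23: 4199, 4289, 4298, 4379, 4388, 4397, …, 4586, 4595.
15 qualify.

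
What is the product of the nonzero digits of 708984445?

1290240

7×8×9×8×4×4×4×5 = 1290240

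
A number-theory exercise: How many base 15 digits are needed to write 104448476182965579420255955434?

104448476182965579420255955434 in base 15 is 631067815912757EC31B3D159, which has 25 digits.

25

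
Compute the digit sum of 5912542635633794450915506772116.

5+9+1+2+5+4+2+6+3+5+6+3+3+7+9+4+4+5+0+9+1+5+5+0+6+7+7+2+1+1+6 = 133

133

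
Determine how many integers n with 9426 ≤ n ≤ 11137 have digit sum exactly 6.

30

The integers in [9426, 11137] that have digit sum exactly 6: 10005, 10014, 10023, 10032, 10041, 10050, …, 11121, 11130.
30 qualify.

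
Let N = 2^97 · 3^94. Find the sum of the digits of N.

315

2^97 · 3^94 = 112023083590547137533726040322026375263570595074237803762529486688871251968
Sum of its 75 digits: 315.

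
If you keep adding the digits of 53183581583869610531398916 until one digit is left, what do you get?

5+3+1+8+3+5+8+1+5+8+3+8+6+9+6+1+0+5+3+1+3+9+8+9+1+6 = 125
1+2+5 = 8

8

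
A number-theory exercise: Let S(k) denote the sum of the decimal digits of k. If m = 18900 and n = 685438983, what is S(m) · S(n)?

972

S(18900) = 1+8+9+0+0 = 18.
S(685438983) = 6+8+5+4+3+8+9+8+3 = 54.
18 · 54 = 972.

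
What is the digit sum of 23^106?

715

23^106 = 2203690593468701693401954159985178669353725494499857842934186816494760909131754538181451138334899407726011670883974930191748430255688022867799889
Sum of its 145 digits: 715.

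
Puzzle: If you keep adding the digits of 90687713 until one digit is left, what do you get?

5

9+0+6+8+7+7+1+3 = 41
4+1 = 5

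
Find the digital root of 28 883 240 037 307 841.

5

2+8+8+8+3+2+4+0+0+3+7+3+0+7+8+4+1 = 68
6+8 = 14
1+4 = 5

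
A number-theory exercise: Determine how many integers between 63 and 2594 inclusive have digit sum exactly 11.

173

The integers in [63, 2594] that have digit sum exactly 11: 65, 74, 83, 92, 119, 128, …, 2531, 2540.
173 qualify.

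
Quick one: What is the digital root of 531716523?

6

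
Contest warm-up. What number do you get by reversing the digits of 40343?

34304

Reversing 40343 gives 34304.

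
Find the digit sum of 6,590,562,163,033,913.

62

6+5+9+0+5+6+2+1+6+3+0+3+3+9+1+3 = 62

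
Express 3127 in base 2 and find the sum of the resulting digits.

7

3127 in base 2 is 110000110111.
Digit sum: 1+1+0+0+0+0+1+1+0+1+1+1 = 7.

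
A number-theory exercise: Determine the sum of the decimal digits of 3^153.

351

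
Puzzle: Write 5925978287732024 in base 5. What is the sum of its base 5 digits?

5925978287732024 in base 5 is 22203212212013124411044.
Digit sum: 2+2+2+0+3+2+1+2+2+1+2+0+1+3+1+2+4+4+1+1+0+4+4 = 44.

44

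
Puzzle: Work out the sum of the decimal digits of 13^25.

13^25 = 7056410014866816666030739693
Sum of its 28 digits: 121.

121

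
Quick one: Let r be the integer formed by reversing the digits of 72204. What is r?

40227

Reversing 72204 gives 40227.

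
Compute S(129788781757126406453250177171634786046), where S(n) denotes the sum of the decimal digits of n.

176

1+2+9+7+8+8+7+8+1+7+5+7+1+2+6+4+0+6+4+5+3+2+5+0+1+7+7+1+7+1+6+3+4+7+8+6+0+4+6 = 176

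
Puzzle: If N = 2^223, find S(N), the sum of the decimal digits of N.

2^223 = 13479973333575319897333507543509815336818572211270286240551805124608
Sum of its 68 digits: 290.

290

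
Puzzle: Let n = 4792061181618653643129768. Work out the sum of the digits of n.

4+7+9+2+0+6+1+1+8+1+6+1+8+6+5+3+6+4+3+1+2+9+7+6+8 = 114

114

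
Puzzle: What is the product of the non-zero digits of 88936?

10368

8×8×9×3×6 = 10368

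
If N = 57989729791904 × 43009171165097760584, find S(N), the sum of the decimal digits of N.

154

57989729791904 × 43009171165097760584 = 2494090214437768077098618733511936
Sum of its 34 digits: 154.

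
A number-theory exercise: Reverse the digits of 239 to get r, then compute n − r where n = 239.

Reverse of 239 is 932.
239 − 932 = -693

-693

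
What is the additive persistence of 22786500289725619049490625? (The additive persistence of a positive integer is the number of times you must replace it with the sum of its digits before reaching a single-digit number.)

3

22786500289725619049490625 → 118 → 10 → 1 (3 steps)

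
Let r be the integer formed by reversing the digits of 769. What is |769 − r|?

198

Reverse of 769 is 967.
|769 − 967| = 198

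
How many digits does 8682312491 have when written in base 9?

8682312491 in base 9 is 24362264608, which has 11 digits.

11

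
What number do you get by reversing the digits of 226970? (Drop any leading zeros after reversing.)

Reversing 226970 gives 79622.

79622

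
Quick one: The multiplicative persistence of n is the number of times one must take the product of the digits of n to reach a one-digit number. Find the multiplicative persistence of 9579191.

9579191 → 25515 → 250 → 0 (3 steps)

3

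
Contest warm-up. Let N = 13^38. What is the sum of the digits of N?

178

13^38 = 2137210935411428674141543654682486133398329
Sum of its 43 digits: 178.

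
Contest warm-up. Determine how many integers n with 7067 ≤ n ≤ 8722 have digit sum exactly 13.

42

The integers in [7067, 8722] that have digit sum exactly 13: 7105, 7114, 7123, 7132, 7141, 7150, …, 8410, 8500.
42 qualify.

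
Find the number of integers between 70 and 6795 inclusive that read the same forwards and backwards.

The integers in [70, 6795] that read the same forwards and backwards: 77, 88, 99, 101, 111, 121, …, 6666, 6776.
151 qualify.

151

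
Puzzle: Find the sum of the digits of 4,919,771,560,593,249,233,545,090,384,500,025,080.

4+9+1+9+7+7+1+5+6+0+5+9+3+2+4+9+2+3+3+5+4+5+0+9+0+3+8+4+5+0+0+0+2+5+0+8+0 = 147

147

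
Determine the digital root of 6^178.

9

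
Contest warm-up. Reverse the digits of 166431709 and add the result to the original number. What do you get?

Reverse of 166431709 is 907134661.
166431709 + 907134661 = 1073566370

1073566370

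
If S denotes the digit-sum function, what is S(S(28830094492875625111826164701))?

3

First digit sum: 120.
1+2+0 = 3.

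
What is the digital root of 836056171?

1

8+3+6+0+5+6+1+7+1 = 37
3+7 = 10
1+0 = 1
(Equivalently, 836056171 mod 9 = 1.)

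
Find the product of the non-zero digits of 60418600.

6×4×1×8×6 = 1152

1152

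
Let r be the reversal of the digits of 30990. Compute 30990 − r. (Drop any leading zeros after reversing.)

21087

Reverse of 30990 is 9903.
30990 − 9903 = 21087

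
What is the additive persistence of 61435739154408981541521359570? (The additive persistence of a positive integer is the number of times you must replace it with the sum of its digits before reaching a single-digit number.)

2

61435739154408981541521359570 → 125 → 8 (2 steps)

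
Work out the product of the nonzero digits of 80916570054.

8×9×1×6×5×7×5×4 = 302400

302400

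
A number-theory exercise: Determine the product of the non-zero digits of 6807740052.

6×8×7×7×4×5×2 = 94080

94080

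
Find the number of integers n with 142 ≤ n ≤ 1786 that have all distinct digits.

The integers in [142, 1786] that have all distinct digits: 142, 143, 145, 146, 147, 148, …, 1785, 1786.
1007 qualify.

1007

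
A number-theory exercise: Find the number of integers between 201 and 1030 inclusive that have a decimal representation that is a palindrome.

The integers in [201, 1030] that have a decimal representation that is a palindrome: 202, 212, 222, 232, 242, 252, …, 999, 1001.
81 qualify.

81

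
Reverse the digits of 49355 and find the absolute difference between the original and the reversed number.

6039

Reverse of 49355 is 55394.
|49355 − 55394| = 6039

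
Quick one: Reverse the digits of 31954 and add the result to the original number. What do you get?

Reverse of 31954 is 45913.
31954 + 45913 = 77867

77867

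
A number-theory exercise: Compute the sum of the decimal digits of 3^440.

3^440 = 857732915902130819322162408365711029333798933009081907542010101230713445443489463994526475419504923047841995711407538175719778606068185025275806590271783363644560189299293994213889297048822325404770371325416801
Sum of its 210 digits: 909.

909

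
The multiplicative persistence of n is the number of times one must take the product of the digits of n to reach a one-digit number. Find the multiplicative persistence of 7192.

3

7192 → 126 → 12 → 2 (3 steps)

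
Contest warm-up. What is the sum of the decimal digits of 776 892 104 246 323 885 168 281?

7+7+6+8+9+2+1+0+4+2+4+6+3+2+3+8+8+5+1+6+8+2+8+1 = 111

111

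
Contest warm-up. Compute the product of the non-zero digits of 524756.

5×2×4×7×5×6 = 8400

8400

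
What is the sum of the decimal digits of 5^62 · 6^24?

5^62 · 6^24 = 102747266821461380459368228912353515625000000000000000000000000
Sum of its 63 digits: 162.

162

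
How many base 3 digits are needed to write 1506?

7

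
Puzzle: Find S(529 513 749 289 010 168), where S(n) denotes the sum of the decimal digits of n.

80

5+2+9+5+1+3+7+4+9+2+8+9+0+1+0+1+6+8 = 80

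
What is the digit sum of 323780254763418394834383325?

3+2+3+7+8+0+2+5+4+7+6+3+4+1+8+3+9+4+8+3+4+3+8+3+3+2+5 = 118

118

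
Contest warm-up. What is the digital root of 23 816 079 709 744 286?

2

2+3+8+1+6+0+7+9+7+0+9+7+4+4+2+8+6 = 83
8+3 = 11
1+1 = 2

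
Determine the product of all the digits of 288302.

0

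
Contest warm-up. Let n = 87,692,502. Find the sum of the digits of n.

39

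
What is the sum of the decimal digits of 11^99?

11^99 = 12527829399838427440107579247354215251149392000034969484678615956504532008683916069945559954314411495091
Sum of its 104 digits: 467.

467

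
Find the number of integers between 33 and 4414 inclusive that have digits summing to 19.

254

The integers in [33, 4414] that have digits summing to 19: 199, 289, 298, 379, 388, 397, …, 4384, 4393.
254 qualify.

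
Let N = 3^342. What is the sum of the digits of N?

747

3^342 = 14978527259308333234727142345377640223067183982471608619098108558975486681619863926983547918816717459507841524971007905412866094081182417045161149930526409590653209
Sum of its 164 digits: 747.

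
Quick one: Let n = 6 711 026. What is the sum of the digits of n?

6+7+1+1+0+2+6 = 23

23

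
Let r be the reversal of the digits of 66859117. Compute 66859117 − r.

-4336749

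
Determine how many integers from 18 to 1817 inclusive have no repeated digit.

The integers in [18, 1817] that have no repeated digit: 18, 19, 20, 21, 23, 24, …, 1807, 1809.
1121 qualify.

1121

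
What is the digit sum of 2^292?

2^292 = 7957171782556586274486115970349133441607298412757563479047423630290551952200534008528896
Sum of its 88 digits: 394.

394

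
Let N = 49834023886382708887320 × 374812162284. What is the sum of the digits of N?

171

49834023886382708887320 × 374812162284 = 18678398248167608261205712909838880
Sum of its 35 digits: 171.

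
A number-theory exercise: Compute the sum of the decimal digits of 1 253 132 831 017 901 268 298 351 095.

1+2+5+3+1+3+2+8+3+1+0+1+7+9+0+1+2+6+8+2+9+8+3+5+1+0+9+5 = 105

105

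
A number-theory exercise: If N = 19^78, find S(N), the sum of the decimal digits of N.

19^78 = 5530709837851818935985098926648662357728660588336035659633359363610638296057696191939038924612591641
Sum of its 100 digits: 496.

496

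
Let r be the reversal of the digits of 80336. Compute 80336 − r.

17028

Reverse of 80336 is 63308.
80336 − 63308 = 17028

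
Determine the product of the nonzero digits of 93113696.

9×3×1×1×3×6×9×6 = 26244

26244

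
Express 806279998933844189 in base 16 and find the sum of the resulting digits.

806279998933844189 in base 16 is B307B631DF440DD.
Digit sum: 11+3+0+7+11+6+3+1+13+15+4+4+0+13+13 = 104.

104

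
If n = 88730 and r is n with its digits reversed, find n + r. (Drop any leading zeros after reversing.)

92518

Reverse of 88730 is 3788.
88730 + 3788 = 92518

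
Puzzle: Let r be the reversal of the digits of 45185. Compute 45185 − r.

-12969

Reverse of 45185 is 58154.
45185 − 58154 = -12969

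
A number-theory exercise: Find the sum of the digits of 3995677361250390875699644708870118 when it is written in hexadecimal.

3995677361250390875699644708870118 in base 16 is C50089DF3E4D133007DAA866D7E6.
Digit sum: 12+5+0+0+8+9+13+15+3+14+4+13+1+3+3+0+0+7+13+10+10+8+6+6+13+7+14+6 = 203.

203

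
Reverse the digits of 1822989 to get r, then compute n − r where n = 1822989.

Reverse of 1822989 is 9892281.
1822989 − 9892281 = -8069292

-8069292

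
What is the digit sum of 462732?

4+6+2+7+3+2 = 24

24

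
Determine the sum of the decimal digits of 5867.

5+8+6+7 = 26

26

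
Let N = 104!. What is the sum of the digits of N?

702

104! = 10299016745145627623848583864765044283053772454999072182325491776887871732475287174542709871683888003235965704141638377695179741979175588724736000000000000000000000000
Sum of its 167 digits: 702.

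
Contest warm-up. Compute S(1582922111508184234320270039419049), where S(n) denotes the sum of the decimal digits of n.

1+5+8+2+9+2+2+1+1+1+5+0+8+1+8+4+2+3+4+3+2+0+2+7+0+0+3+9+4+1+9+0+4+9 = 120

120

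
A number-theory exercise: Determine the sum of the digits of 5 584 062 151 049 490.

5+5+8+4+0+6+2+1+5+1+0+4+9+4+9+0 = 63

63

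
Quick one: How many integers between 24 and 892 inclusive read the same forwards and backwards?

86

The integers in [24, 892] that read the same forwards and backwards: 33, 44, 55, 66, 77, 88, …, 878, 888.
86 qualify.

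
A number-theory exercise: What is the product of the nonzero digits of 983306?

3888

9×8×3×3×6 = 3888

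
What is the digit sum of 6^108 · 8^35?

513

6^108 · 8^35 = 44512766430325757070984615297976686309243140248153304195732508101684883666738588420921842308797935330826214768115712
Sum of its 116 digits: 513.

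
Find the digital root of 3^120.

The digital root of n equals n mod 9 (or 9 when 9 | n), so we need 3^120 mod 9.
3^120 ≡ 0 (mod 9), so the digital root is 9.

9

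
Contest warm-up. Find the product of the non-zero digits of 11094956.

9720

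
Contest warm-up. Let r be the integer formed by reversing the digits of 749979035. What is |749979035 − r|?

218999088

Reverse of 749979035 is 530979947.
|749979035 − 530979947| = 218999088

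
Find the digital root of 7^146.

The digital root of n equals n mod 9 (or 9 when 9 | n), so we need 7^146 mod 9.
7^146 ≡ 4 (mod 9), so the digital root is 4.

4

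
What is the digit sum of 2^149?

212

2^149 = 713623846352979940529142984724747568191373312
Sum of its 45 digits: 212.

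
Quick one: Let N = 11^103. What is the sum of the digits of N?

11^103 = 183419950243034416150615067760513065492078248272511988225179616219182853139141215180072943291117298699627331
Sum of its 108 digits: 443.

443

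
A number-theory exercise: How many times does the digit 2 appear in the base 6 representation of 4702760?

2

4702760 in base 6 is 244444012.
The digit 2 appears 2 times.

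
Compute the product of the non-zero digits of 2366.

2×3×6×6 = 216

216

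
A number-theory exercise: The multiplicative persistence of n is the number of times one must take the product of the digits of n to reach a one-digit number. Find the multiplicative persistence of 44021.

1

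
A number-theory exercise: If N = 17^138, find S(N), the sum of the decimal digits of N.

739

17^138 = 63379841708354184291649315241514160895761784827476047842480706135032921282001556595949971339930092933032593004211965934504387273772851503652146965372526151434059073877409
Sum of its 170 digits: 739.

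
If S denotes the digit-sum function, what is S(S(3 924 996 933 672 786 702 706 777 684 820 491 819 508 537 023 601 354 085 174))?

12

First digit sum: 273.
2+7+3 = 12.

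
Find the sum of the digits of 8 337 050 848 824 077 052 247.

8+3+3+7+0+5+0+8+4+8+8+2+4+0+7+7+0+5+2+2+4+7 = 94

94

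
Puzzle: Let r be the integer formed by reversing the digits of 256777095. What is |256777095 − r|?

334000557

Reverse of 256777095 is 590777652.
|256777095 − 590777652| = 334000557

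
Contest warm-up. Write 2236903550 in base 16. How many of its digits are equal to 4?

1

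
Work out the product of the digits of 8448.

8×4×4×8 = 1024

1024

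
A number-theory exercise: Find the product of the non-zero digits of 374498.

3×7×4×4×9×8 = 24192

24192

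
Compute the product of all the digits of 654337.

7560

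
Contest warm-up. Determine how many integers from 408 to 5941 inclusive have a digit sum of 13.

350

The integers in [408, 5941] that have a digit sum of 13: 409, 418, 427, 436, 445, 454, …, 5710, 5800.
350 qualify.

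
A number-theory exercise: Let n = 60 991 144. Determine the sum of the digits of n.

6+0+9+9+1+1+4+4 = 34

34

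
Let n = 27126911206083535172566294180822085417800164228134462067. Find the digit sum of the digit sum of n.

First digit sum: 213.
2+1+3 = 6.

6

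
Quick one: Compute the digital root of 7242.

7+2+4+2 = 15
1+5 = 6
(Equivalently, 7242 mod 9 = 6.)

6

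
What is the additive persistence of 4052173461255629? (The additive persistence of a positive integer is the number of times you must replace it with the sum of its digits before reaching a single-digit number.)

2

4052173461255629 → 62 → 8 (2 steps)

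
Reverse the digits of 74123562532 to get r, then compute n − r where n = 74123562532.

Reverse of 74123562532 is 23526532147.
74123562532 − 23526532147 = 50597030385

50597030385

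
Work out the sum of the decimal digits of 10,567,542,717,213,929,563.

85

1+0+5+6+7+5+4+2+7+1+7+2+1+3+9+2+9+5+6+3 = 85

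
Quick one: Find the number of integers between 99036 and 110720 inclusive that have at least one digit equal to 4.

The integers in [99036, 110720] that have at least one digit equal to 4: 99040, 99041, 99042, 99043, 99044, 99045, …, 110704, 110714.
3922 qualify.

3922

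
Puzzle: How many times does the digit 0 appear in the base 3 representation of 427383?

6

427383 in base 3 is 210201021000.
The digit 0 appears 6 times.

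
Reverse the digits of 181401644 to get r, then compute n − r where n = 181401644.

-264702537

Reverse of 181401644 is 446104181.
181401644 − 446104181 = -264702537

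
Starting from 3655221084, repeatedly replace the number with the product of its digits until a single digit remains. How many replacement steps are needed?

3655221084 → 0 (1 step)

1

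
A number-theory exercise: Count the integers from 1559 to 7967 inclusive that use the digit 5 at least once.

2469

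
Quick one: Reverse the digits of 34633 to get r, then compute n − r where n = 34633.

990

Reverse of 34633 is 33643.
34633 − 33643 = 990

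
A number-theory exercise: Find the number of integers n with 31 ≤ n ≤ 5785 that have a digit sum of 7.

113

The integers in [31, 5785] that have a digit sum of 7: 34, 43, 52, 61, 70, 106, …, 5110, 5200.
113 qualify.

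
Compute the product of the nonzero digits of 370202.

3×7×2×2 = 84

84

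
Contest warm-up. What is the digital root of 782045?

7+8+2+0+4+5 = 26
2+6 = 8
(Equivalently, 782045 mod 9 = 8.)

8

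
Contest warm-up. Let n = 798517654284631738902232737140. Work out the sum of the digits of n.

134

7+9+8+5+1+7+6+5+4+2+8+4+6+3+1+7+3+8+9+0+2+2+3+2+7+3+7+1+4+0 = 134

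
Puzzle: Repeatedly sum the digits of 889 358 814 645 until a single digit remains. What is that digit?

6

8+8+9+3+5+8+8+1+4+6+4+5 = 69
6+9 = 15
1+5 = 6
(Equivalently, 889 358 814 645 mod 9 = 6.)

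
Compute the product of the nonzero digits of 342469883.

995328

3×4×2×4×6×9×8×8×3 = 995328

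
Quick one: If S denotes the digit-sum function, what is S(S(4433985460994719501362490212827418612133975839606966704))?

8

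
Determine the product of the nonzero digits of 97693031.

30618

9×7×6×9×3×3×1 = 30618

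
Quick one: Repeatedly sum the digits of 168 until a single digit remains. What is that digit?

6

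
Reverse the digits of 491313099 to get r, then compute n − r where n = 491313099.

-499000095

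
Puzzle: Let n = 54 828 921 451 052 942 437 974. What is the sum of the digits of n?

105

5+4+8+2+8+9+2+1+4+5+1+0+5+2+9+4+2+4+3+7+9+7+4 = 105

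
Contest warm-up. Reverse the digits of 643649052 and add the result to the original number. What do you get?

894595398

Reverse of 643649052 is 250946346.
643649052 + 250946346 = 894595398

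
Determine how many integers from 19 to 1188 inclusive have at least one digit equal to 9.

297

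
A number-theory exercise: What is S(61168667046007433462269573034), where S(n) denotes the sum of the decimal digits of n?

119

6+1+1+6+8+6+6+7+0+4+6+0+0+7+4+3+3+4+6+2+2+6+9+5+7+3+0+3+4 = 119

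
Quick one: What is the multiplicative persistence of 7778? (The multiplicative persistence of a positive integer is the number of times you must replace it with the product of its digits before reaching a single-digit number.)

4

7778 → 2744 → 224 → 16 → 6 (4 steps)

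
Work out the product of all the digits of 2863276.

24192

2×8×6×3×2×7×6 = 24192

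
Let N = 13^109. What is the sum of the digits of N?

13^109 = 26292107629695541155953393894728178608483643422868222065595258372410044604770307029287864093401930366479056688092015061373
Sum of its 122 digits: 535.

535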